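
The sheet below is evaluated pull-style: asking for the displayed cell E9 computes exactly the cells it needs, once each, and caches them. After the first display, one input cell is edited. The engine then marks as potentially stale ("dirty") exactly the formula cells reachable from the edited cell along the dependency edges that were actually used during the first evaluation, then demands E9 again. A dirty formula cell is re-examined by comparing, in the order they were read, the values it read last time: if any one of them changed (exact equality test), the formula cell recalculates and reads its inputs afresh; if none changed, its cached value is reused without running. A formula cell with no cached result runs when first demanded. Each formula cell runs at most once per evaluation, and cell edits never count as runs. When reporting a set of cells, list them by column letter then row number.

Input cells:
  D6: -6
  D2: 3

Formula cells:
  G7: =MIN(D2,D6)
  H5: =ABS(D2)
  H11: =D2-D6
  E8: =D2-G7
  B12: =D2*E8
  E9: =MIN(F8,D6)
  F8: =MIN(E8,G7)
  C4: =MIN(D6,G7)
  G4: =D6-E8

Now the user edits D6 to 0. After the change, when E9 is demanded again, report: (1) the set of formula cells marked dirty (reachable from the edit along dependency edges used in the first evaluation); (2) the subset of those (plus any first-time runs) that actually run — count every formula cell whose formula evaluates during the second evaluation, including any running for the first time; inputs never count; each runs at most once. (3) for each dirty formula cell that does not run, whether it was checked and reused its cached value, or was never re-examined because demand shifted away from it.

The edit dirties: E8, E9, F8, G7.
4 formula cells run: E8, E9, F8, G7.
No dirty formula cell escaped a run.

First demand of the output computes:
  G7 = MIN(3, -6) = -6
  E8 = 3 - -6 = 9
  F8 = MIN(9, -6) = -6
  E9 = MIN(-6, -6) = -6

After the edit, cleaning proceeds:
  G7: a read changed (D6 -6->0) — executes, giving 0.
  E8: a read changed (G7 -6->0) — executes, giving 3.
  F8: a read changed (E8 9->3; G7 -6->0) — executes, giving 0.
  E9: a read changed (F8 -6->0; D6 -6->0) — executes, giving 0.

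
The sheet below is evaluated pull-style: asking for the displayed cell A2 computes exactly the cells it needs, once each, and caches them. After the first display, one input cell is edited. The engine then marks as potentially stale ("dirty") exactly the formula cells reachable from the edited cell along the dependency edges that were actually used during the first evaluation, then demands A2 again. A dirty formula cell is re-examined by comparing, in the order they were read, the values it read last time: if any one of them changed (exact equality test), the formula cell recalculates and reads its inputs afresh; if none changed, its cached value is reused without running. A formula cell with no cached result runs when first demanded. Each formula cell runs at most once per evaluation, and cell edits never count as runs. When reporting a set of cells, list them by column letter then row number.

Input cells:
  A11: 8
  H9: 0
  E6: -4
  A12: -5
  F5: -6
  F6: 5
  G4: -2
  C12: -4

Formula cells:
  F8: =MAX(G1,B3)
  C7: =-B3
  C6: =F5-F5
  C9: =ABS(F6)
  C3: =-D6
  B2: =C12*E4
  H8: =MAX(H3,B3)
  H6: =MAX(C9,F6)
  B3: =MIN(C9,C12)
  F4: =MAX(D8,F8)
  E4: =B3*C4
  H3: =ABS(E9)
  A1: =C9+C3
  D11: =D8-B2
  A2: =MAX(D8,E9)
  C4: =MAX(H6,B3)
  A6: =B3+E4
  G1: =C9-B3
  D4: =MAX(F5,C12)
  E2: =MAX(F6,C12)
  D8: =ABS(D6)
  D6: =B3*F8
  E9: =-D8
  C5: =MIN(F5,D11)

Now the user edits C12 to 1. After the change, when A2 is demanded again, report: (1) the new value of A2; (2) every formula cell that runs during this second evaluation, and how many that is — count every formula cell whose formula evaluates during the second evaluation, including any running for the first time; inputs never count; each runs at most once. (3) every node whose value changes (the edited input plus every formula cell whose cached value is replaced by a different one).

First demand of the output computes:
  C9 = ABS(5) = 5
  B3 = MIN(5, -4) = -4
  G1 = 5 - -4 = 9
  F8 = MAX(9, -4) = 9
  D6 = -4 * 9 = -36
  D8 = ABS(-36) = 36
  E9 = -(36) = -36
  A2 = MAX(36, -36) = 36

After the edit, cleaning proceeds:
  B3: a read changed (C12 -4->1) — executes, giving 1.
  G1: a read changed (B3 -4->1) — executes, giving 4.
  F8: a read changed (G1 9->4; B3 -4->1) — executes, giving 4.
  D6: a read changed (B3 -4->1; F8 9->4) — executes, giving 4.
  D8: a read changed (D6 -36->4) — executes, giving 4.
  E9: a read changed (D8 36->4) — executes, giving -4.
  A2: a read changed (D8 36->4; E9 -36->-4) — executes, giving 4.

Demanding A2 again yields 4.
7 formula cells run: A2, B3, D6, D8, E9, F8, G1.
The nodes whose values change: A2, B3, C12, D6, D8, E9, F8, G1.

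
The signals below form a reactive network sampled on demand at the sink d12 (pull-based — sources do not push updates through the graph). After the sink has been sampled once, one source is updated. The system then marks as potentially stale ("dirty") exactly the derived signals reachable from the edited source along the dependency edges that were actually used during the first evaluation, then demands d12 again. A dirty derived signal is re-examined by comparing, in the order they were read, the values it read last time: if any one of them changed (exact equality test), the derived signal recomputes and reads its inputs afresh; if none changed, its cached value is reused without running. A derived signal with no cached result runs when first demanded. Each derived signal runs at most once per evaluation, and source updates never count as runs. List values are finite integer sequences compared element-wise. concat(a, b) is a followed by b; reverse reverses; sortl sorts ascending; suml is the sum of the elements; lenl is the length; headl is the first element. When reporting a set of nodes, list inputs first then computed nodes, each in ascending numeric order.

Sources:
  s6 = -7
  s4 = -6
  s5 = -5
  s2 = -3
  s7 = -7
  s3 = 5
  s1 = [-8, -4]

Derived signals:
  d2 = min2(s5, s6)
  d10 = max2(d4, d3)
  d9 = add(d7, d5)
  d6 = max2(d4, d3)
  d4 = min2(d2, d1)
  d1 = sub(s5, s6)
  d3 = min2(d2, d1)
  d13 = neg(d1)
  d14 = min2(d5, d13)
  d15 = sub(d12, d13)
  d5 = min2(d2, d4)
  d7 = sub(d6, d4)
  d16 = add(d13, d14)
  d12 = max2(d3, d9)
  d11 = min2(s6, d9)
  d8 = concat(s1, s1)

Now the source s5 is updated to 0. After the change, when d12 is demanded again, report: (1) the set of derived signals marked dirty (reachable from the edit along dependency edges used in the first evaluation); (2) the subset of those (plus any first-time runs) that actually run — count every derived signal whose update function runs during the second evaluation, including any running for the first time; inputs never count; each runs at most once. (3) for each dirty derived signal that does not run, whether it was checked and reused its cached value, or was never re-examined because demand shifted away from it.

Initial pass — values computed on the first demand:
  d1 = sub(-5, -7) = 2
  d2 = min2(-5, -7) = -7
  d3 = min2(-7, 2) = -7
  d4 = min2(-7, 2) = -7
  d5 = min2(-7, -7) = -7
  d6 = max2(-7, -7) = -7
  d7 = sub(-7, -7) = 0
  d9 = add(0, -7) = -7
  d12 = max2(-7, -7) = -7

Second demand — change propagation:
  d1: re-runs because s5 -5->0; new result 7.
  d2: re-runs because s5 -5->0; new result -7 (unchanged).
  d3: re-runs because d1 2->7; new result -7 (unchanged).
  d4: re-runs because d1 2->7; new result -7 (unchanged).
  d5: re-examined; everything it read last time is the same (d2 unchanged, d4 unchanged) — cache -7 kept, no run.
  d6: re-examined; everything it read last time is the same (d4 unchanged, d3 unchanged) — cache -7 kept, no run.
  d7: re-examined; everything it read last time is the same (d6 unchanged, d4 unchanged) — cache 0 kept, no run.
  d9: re-examined; everything it read last time is the same (d7 unchanged, d5 unchanged) — cache -7 kept, no run.
  d12: re-examined; everything it read last time is the same (d3 unchanged, d9 unchanged) — cache -7 kept, no run.

The important point: at d5 every value read last time is unchanged, so the dirty flag clears without a run.

Dirty set: d1, d2, d3, d4, d5, d6, d7, d9, d12.
Run set: d1, d2, d3, d4 (4 run).
Re-examined without running (cache reused): d5, d6, d7, d9, d12.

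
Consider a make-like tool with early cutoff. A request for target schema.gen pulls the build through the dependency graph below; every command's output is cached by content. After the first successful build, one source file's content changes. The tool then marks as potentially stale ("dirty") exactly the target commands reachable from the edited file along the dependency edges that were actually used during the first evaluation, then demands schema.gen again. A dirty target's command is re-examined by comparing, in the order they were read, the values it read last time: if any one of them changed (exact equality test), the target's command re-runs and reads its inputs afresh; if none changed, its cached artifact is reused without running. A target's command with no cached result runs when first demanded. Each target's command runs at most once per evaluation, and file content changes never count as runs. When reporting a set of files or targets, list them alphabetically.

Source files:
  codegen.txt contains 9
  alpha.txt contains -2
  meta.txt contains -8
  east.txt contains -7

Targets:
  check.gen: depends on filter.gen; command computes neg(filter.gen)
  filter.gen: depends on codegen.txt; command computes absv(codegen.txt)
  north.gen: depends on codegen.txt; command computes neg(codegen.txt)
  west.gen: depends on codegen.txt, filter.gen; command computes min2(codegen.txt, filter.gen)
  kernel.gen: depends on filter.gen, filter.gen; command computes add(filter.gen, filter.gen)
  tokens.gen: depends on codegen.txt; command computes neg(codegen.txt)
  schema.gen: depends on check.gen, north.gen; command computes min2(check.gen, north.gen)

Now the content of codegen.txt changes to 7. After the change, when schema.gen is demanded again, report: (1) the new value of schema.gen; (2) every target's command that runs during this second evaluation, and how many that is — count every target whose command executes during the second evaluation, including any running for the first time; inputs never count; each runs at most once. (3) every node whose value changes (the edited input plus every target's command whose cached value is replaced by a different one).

Demanding schema.gen again yields -7.
4 target commands run: check.gen, filter.gen, north.gen, schema.gen.
The nodes whose values change: check.gen, codegen.txt, filter.gen, north.gen, schema.gen.

First demand of the output computes:
  filter.gen = absv(9) = 9
  check.gen = neg(9) = -9
  north.gen = neg(9) = -9
  schema.gen = min2(-9, -9) = -9

After the edit, cleaning proceeds:
  filter.gen: a read changed (codegen.txt 9->7) — executes, giving 7.
  check.gen: a read changed (filter.gen 9->7) — executes, giving -7.
  north.gen: a read changed (codegen.txt 9->7) — executes, giving -7.
  schema.gen: a read changed (check.gen -9->-7; north.gen -9->-7) — executes, giving -7.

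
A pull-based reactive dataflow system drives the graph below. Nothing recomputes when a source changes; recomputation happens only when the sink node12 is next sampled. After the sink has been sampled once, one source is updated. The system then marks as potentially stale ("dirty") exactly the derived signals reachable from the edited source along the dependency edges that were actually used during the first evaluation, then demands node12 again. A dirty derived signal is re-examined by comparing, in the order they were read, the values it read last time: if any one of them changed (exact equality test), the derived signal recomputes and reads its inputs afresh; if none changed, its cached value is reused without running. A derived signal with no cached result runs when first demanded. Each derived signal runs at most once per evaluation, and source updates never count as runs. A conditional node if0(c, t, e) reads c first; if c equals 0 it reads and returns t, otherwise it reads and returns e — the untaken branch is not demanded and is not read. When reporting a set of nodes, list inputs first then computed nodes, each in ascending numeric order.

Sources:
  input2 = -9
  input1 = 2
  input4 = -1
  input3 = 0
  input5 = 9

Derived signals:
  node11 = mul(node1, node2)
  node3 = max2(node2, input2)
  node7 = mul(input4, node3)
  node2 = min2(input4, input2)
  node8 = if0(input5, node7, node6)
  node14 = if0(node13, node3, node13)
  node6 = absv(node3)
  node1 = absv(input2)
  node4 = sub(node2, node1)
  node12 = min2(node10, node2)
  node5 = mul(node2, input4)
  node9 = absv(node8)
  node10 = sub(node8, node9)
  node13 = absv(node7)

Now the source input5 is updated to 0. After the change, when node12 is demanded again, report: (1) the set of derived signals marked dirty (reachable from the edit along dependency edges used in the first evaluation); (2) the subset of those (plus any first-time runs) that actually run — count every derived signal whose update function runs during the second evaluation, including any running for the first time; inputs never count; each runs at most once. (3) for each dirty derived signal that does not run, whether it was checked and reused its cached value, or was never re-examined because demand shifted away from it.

Marked dirty: node8, node9, node10, node12.
Derived signals that run: node7, node8 — 2 in total.
Checked but reused from cache: node9, node10, node12.
Key observation: a condition flipped, so demand reaches new nodes — node7 runs for the first time.

First evaluation (everything demanded from the output):
  node2 = min2(-1, -9) = -9
  node3 = max2(-9, -9) = -9
  node6 = absv(-9) = 9
  node8 = if0(input5=9 -> else branch node6) = 9
  node9 = absv(9) = 9
  node10 = sub(9, 9) = 0
  node12 = min2(0, -9) = -9

Propagation after the edit:
  node7: demanded for the first time — runs, produces 9.
  node8: runs — input5 9->0; result 9 (same value as before).
  node9: checked — values it read are unchanged (node8 unchanged); reused cached 9 without running.
  node10: checked — values it read are unchanged (node8 unchanged, node9 unchanged); reused cached 0 without running.
  node12: checked — values it read are unchanged (node10 unchanged, node2 unchanged); reused cached -9 without running.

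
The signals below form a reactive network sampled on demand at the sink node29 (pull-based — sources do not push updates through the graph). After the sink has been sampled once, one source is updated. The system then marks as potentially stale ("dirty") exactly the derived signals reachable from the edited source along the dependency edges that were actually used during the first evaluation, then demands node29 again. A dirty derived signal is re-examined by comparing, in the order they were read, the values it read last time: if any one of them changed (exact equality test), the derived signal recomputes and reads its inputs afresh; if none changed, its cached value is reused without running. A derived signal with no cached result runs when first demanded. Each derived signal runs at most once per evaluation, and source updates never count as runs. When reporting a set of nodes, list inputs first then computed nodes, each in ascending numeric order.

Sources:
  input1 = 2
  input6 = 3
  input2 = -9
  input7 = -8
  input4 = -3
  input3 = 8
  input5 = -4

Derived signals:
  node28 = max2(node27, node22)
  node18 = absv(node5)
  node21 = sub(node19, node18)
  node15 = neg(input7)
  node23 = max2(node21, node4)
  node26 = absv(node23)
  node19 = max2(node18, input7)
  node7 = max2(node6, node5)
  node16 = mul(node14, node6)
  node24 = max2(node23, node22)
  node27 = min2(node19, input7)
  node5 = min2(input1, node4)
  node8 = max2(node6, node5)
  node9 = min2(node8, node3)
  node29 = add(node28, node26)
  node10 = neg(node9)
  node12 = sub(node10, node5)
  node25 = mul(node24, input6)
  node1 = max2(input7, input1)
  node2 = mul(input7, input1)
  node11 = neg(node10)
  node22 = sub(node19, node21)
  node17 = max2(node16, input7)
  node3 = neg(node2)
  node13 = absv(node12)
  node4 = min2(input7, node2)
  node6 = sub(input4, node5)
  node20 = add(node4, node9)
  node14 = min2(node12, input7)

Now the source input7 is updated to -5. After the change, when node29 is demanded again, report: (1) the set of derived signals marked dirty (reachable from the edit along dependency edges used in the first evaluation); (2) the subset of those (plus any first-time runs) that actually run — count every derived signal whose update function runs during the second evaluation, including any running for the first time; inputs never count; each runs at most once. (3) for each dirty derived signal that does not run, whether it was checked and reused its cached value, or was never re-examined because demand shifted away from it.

Initial pass — values computed on the first demand:
  node2 = mul(-8, 2) = -16
  node4 = min2(-8, -16) = -16
  node5 = min2(2, -16) = -16
  node18 = absv(-16) = 16
  node19 = max2(16, -8) = 16
  node21 = sub(16, 16) = 0
  node22 = sub(16, 0) = 16
  node23 = max2(0, -16) = 0
  node26 = absv(0) = 0
  node27 = min2(16, -8) = -8
  node28 = max2(-8, 16) = 16
  node29 = add(16, 0) = 16

Second demand — change propagation:
  node2: re-runs because input7 -8->-5; new result -10.
  node4: re-runs because input7 -8->-5; node2 -16->-10; new result -10.
  node5: re-runs because node4 -16->-10; new result -10.
  node18: re-runs because node5 -16->-10; new result 10.
  node19: re-runs because node18 16->10; input7 -8->-5; new result 10.
  node21: re-runs because node19 16->10; node18 16->10; new result 0 (unchanged).
  node22: re-runs because node19 16->10; new result 10.
  node23: re-runs because node4 -16->-10; new result 0 (unchanged).
  node26: re-examined; everything it read last time is the same (node23 unchanged) — cache 0 kept, no run.
  node27: re-runs because node19 16->10; input7 -8->-5; new result -5.
  node28: re-runs because node27 -8->-5; node22 16->10; new result 10.
  node29: re-runs because node28 16->10; new result 10.

The important point: at node26 every value read last time is unchanged, so the dirty flag clears without a run.

Dirty set: node2, node4, node5, node18, node19, node21, node22, node23, node26, node27, node28, node29.
Run set: node2, node4, node5, node18, node19, node21, node22, node23, node27, node28, node29 (11 run).
Re-examined without running (cache reused): node26.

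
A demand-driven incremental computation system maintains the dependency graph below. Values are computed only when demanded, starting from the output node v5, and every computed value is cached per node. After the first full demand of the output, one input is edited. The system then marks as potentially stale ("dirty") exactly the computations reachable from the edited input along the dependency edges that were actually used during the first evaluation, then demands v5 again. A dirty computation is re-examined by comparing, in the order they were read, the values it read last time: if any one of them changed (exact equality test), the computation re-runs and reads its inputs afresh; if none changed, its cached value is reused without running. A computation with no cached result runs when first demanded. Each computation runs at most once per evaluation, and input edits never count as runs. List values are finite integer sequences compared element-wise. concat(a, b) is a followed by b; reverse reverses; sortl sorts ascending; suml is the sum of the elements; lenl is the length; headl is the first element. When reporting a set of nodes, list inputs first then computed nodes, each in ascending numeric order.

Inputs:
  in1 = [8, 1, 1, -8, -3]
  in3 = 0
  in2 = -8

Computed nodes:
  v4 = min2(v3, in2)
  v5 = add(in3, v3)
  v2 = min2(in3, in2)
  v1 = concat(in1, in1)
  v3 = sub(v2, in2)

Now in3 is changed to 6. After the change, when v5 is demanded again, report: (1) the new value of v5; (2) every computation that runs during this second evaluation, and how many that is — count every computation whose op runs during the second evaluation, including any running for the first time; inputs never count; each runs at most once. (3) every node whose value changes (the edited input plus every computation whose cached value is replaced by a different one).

First evaluation (everything demanded from the output):
  v2 = min2(0, -8) = -8
  v3 = sub(-8, -8) = 0
  v5 = add(0, 0) = 0

Propagation after the edit:
  v2: runs — in3 0->6; result -8 (same value as before).
  v3: checked — values it read are unchanged (v2 unchanged, in2 unchanged); reused cached 0 without running.
  v5: runs — in3 0->6; result 6.

Key observation: the cutoff stops propagation at v3 — its inputs' values are unchanged, so it reuses its cache.

New value of v5: 6.
Computations that run: v2, v5 — 2 in total.
Values that change: in3, v5.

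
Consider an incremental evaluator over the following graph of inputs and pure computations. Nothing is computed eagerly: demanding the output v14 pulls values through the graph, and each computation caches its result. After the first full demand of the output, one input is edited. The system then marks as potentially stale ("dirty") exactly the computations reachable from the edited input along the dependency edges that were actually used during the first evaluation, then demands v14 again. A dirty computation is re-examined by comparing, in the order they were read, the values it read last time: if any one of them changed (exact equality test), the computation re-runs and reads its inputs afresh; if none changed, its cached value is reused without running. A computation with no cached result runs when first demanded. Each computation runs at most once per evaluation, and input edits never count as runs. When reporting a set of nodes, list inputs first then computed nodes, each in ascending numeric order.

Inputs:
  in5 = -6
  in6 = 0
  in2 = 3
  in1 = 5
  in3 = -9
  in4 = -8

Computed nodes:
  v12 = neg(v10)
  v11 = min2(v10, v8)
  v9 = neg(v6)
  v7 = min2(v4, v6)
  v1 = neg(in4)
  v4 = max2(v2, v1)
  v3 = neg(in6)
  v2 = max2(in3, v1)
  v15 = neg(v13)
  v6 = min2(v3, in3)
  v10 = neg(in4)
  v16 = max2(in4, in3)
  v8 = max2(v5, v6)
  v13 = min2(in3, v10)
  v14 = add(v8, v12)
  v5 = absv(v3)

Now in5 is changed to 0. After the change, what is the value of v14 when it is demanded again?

v14 now evaluates to -8.
The important point: nothing the output needs ever reads in5, so the edit is invisible to it.

Initial pass — values computed on the first demand:
  v3 = neg(0) = 0
  v5 = absv(0) = 0
  v6 = min2(0, -9) = -9
  v8 = max2(0, -9) = 0
  v10 = neg(-8) = 8
  v12 = neg(8) = -8
  v14 = add(0, -8) = -8

Second demand — change propagation:
  no demanded computation ever read in5, so the edit dirties nothing and nothing runs.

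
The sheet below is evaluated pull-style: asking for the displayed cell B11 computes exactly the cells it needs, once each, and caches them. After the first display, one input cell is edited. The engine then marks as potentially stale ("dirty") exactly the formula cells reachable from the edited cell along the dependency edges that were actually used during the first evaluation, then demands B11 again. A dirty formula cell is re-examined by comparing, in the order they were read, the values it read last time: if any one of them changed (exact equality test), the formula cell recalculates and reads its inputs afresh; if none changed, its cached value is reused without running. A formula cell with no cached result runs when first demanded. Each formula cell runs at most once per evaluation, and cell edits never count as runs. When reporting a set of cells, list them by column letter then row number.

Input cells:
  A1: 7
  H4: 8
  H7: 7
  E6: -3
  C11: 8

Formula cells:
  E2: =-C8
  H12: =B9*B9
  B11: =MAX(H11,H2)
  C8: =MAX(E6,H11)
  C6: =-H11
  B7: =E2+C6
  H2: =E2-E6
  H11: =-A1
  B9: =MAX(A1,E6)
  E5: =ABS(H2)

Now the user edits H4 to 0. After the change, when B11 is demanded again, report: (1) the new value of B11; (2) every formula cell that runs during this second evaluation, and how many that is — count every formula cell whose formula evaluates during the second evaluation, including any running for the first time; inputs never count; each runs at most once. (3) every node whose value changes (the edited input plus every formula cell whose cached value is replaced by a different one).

First demand of the output computes:
  H11 = -(7) = -7
  C8 = MAX(-3, -7) = -3
  E2 = -(-3) = 3
  H2 = 3 - -3 = 6
  B11 = MAX(-7, 6) = 6

After the edit, cleaning proceeds:
  no node depends on H4 at all; the second demand re-runs nothing.

Note the shortcut — nothing in the graph depends on H4 at all, so no recomputation happens.

Demanding B11 again yields 6.
0 formula cells run: none.
The nodes whose values change: H4.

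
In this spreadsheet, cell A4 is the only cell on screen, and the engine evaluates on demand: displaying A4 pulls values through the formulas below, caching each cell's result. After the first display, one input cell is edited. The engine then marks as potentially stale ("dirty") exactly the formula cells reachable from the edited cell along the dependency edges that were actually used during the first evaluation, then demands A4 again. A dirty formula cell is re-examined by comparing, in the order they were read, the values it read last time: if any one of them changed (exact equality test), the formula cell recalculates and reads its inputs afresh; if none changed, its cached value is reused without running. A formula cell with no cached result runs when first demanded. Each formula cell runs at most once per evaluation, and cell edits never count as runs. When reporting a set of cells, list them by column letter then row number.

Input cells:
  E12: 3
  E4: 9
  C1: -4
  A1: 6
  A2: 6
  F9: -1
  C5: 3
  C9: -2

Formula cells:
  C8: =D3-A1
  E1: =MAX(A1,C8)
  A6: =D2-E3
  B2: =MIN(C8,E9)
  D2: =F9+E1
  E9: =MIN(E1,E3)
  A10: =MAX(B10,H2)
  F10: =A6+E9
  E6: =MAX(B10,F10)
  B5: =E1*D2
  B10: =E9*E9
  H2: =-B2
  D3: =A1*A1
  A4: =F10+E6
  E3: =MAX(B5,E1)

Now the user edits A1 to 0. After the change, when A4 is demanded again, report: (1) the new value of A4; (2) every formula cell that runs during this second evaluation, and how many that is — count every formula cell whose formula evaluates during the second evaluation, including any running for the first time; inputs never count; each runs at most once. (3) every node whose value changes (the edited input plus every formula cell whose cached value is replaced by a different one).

Initial pass — values computed on the first demand:
  D3 = 6 * 6 = 36
  C8 = 36 - 6 = 30
  E1 = MAX(6, 30) = 30
  D2 = -1 + 30 = 29
  B5 = 30 * 29 = 870
  E3 = MAX(870, 30) = 870
  A6 = 29 - 870 = -841
  E9 = MIN(30, 870) = 30
  B10 = 30 * 30 = 900
  F10 = -841 + 30 = -811
  E6 = MAX(900, -811) = 900
  A4 = -811 + 900 = 89

Second demand — change propagation:
  D3: re-runs because A1 6->0; A1 6->0; new result 0.
  C8: re-runs because D3 36->0; A1 6->0; new result 0.
  E1: re-runs because A1 6->0; C8 30->0; new result 0.
  D2: re-runs because E1 30->0; new result -1.
  B5: re-runs because E1 30->0; D2 29->-1; new result 0.
  E3: re-runs because B5 870->0; E1 30->0; new result 0.
  A6: re-runs because D2 29->-1; E3 870->0; new result -1.
  E9: re-runs because E1 30->0; E3 870->0; new result 0.
  B10: re-runs because E9 30->0; E9 30->0; new result 0.
  F10: re-runs because A6 -841->-1; E9 30->0; new result -1.
  E6: re-runs because B10 900->0; F10 -811->-1; new result 0.
  A4: re-runs because F10 -811->-1; E6 900->0; new result -1.

A4 now evaluates to -1.
Run set: A4, A6, B5, B10, C8, D2, D3, E1, E3, E6, E9, F10 (12 run).
Changed values: A1, A4, A6, B5, B10, C8, D2, D3, E1, E3, E6, E9, F10.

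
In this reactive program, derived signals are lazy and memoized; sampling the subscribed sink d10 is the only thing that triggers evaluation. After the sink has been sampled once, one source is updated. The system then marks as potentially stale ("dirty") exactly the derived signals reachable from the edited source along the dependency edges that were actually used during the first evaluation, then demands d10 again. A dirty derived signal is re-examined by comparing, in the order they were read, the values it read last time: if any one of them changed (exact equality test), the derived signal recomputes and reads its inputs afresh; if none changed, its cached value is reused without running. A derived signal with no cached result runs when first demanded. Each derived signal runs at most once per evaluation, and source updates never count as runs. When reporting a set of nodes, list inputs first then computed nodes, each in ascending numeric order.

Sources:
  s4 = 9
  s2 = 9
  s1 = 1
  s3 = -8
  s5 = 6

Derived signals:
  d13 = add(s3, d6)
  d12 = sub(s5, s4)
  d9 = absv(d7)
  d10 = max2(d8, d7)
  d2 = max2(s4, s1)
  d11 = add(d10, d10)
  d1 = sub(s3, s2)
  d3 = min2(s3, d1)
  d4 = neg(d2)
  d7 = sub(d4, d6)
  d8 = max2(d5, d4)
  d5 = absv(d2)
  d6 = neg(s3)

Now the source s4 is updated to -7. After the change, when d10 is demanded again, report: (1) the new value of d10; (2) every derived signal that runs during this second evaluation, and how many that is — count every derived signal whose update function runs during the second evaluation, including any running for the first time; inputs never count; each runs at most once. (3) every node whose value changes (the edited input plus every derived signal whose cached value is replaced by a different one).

Demanding d10 again yields 1.
6 derived signals run: d2, d4, d5, d7, d8, d10.
The nodes whose values change: s4, d2, d4, d5, d7, d8, d10.

First demand of the output computes:
  d2 = max2(9, 1) = 9
  d4 = neg(9) = -9
  d5 = absv(9) = 9
  d6 = neg(-8) = 8
  d7 = sub(-9, 8) = -17
  d8 = max2(9, -9) = 9
  d10 = max2(9, -17) = 9

After the edit, cleaning proceeds:
  d2: a read changed (s4 9->-7) — executes, giving 1.
  d4: a read changed (d2 9->1) — executes, giving -1.
  d5: a read changed (d2 9->1) — executes, giving 1.
  d7: a read changed (d4 -9->-1) — executes, giving -9.
  d8: a read changed (d5 9->1; d4 -9->-1) — executes, giving 1.
  d10: a read changed (d8 9->1; d7 -17->-9) — executes, giving 1.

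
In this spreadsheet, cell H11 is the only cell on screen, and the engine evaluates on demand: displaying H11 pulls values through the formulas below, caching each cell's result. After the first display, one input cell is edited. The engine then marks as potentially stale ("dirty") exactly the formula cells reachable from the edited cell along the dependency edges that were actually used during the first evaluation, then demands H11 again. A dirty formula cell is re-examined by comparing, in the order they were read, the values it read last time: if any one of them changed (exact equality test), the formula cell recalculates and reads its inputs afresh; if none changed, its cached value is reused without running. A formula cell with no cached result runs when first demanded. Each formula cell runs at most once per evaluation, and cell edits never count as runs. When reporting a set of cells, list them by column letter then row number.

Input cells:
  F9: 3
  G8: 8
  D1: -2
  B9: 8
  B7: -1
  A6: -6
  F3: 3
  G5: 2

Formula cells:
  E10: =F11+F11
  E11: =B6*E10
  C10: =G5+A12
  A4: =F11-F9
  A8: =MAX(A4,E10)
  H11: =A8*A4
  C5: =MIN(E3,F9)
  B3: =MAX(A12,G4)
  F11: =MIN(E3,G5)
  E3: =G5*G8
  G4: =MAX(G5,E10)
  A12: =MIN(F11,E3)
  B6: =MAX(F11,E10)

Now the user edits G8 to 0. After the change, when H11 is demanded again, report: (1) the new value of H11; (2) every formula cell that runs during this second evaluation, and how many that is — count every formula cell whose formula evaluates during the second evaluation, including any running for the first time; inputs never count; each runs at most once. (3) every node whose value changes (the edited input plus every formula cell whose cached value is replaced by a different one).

H11 now evaluates to 0.
Run set: A4, A8, E3, E10, F11, H11 (6 run).
Changed values: A4, A8, E3, E10, F11, G8, H11.

Initial pass — values computed on the first demand:
  E3 = 2 * 8 = 16
  F11 = MIN(16, 2) = 2
  A4 = 2 - 3 = -1
  E10 = 2 + 2 = 4
  A8 = MAX(-1, 4) = 4
  H11 = 4 * -1 = -4

Second demand — change propagation:
  E3: re-runs because G8 8->0; new result 0.
  F11: re-runs because E3 16->0; new result 0.
  A4: re-runs because F11 2->0; new result -3.
  E10: re-runs because F11 2->0; F11 2->0; new result 0.
  A8: re-runs because A4 -1->-3; E10 4->0; new result 0.
  H11: re-runs because A8 4->0; A4 -1->-3; new result 0.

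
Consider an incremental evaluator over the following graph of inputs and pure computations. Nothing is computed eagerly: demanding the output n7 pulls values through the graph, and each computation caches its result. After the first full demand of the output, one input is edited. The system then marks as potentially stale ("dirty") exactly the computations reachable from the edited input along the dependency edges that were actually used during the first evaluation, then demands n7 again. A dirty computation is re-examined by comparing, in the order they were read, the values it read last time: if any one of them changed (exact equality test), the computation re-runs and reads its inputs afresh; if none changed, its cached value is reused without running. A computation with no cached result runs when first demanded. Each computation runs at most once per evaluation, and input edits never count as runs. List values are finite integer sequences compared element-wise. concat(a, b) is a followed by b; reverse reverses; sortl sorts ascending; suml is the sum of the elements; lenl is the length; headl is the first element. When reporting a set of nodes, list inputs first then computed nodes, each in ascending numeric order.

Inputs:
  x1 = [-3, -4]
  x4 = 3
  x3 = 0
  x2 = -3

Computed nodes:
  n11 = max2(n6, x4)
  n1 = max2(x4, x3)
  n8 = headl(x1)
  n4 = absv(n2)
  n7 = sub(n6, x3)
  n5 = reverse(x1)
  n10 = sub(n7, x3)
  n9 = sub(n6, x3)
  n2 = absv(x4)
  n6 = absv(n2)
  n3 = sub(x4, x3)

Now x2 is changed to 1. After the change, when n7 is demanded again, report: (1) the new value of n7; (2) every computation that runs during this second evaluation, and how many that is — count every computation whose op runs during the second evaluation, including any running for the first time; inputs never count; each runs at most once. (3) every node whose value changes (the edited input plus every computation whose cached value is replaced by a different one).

n7 now evaluates to 3.
Run set: none (0 run).
Changed values: x2.
The important point: nothing the output needs ever reads x2, so the edit is invisible to it.

Initial pass — values computed on the first demand:
  n2 = absv(3) = 3
  n6 = absv(3) = 3
  n7 = sub(3, 0) = 3

Second demand — change propagation:
  no demanded computation ever read x2, so the edit dirties nothing and nothing runs.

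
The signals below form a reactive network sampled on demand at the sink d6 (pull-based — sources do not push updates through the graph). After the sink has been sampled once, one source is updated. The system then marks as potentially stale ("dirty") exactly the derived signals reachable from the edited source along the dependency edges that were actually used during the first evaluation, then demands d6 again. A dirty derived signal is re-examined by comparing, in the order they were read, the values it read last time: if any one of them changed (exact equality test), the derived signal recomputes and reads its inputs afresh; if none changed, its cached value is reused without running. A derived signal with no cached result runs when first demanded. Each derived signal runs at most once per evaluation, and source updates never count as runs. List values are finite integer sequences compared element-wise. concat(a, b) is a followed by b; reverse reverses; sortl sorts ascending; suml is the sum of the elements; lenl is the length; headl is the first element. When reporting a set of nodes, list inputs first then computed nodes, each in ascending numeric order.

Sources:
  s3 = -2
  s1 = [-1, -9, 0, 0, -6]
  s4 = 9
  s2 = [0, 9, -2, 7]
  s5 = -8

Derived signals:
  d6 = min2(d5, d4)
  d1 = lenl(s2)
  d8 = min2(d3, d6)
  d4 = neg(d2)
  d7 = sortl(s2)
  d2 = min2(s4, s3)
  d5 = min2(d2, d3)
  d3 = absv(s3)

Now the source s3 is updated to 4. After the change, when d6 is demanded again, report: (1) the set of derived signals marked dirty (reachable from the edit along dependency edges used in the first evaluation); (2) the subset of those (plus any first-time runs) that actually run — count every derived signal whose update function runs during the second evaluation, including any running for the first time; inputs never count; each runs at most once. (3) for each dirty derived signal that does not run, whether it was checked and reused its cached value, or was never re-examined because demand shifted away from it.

Initial pass — values computed on the first demand:
  d2 = min2(9, -2) = -2
  d3 = absv(-2) = 2
  d4 = neg(-2) = 2
  d5 = min2(-2, 2) = -2
  d6 = min2(-2, 2) = -2

Second demand — change propagation:
  d2: re-runs because s3 -2->4; new result 4.
  d3: re-runs because s3 -2->4; new result 4.
  d4: re-runs because d2 -2->4; new result -4.
  d5: re-runs because d2 -2->4; d3 2->4; new result 4.
  d6: re-runs because d5 -2->4; d4 2->-4; new result -4.

Dirty set: d2, d3, d4, d5, d6.
Run set: d2, d3, d4, d5, d6 (5 run).
All dirty derived signals ended up running.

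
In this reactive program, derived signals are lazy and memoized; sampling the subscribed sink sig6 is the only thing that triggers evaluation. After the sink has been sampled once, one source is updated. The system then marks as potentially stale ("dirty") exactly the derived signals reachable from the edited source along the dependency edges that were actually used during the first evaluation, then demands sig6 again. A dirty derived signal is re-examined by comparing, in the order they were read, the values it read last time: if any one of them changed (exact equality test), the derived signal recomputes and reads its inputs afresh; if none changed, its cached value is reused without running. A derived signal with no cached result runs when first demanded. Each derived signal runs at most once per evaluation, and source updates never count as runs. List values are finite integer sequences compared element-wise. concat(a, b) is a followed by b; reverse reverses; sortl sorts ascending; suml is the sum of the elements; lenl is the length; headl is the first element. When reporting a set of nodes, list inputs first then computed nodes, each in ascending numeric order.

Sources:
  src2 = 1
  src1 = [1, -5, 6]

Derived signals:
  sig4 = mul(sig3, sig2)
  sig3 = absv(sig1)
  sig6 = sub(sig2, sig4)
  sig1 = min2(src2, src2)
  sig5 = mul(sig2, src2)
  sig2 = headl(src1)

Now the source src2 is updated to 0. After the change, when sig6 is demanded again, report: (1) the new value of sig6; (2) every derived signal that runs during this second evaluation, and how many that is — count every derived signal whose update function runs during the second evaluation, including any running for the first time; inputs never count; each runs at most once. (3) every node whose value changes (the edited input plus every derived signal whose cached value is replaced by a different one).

Demanding sig6 again yields 1.
4 derived signals run: sig1, sig3, sig4, sig6.
The nodes whose values change: src2, sig1, sig3, sig4, sig6.

First demand of the output computes:
  sig1 = min2(1, 1) = 1
  sig2 = headl([1, -5, 6]) = 1
  sig3 = absv(1) = 1
  sig4 = mul(1, 1) = 1
  sig6 = sub(1, 1) = 0

After the edit, cleaning proceeds:
  sig1: a read changed (src2 1->0; src2 1->0) — executes, giving 0.
  sig3: a read changed (sig1 1->0) — executes, giving 0.
  sig4: a read changed (sig3 1->0) — executes, giving 0.
  sig6: a read changed (sig4 1->0) — executes, giving 1.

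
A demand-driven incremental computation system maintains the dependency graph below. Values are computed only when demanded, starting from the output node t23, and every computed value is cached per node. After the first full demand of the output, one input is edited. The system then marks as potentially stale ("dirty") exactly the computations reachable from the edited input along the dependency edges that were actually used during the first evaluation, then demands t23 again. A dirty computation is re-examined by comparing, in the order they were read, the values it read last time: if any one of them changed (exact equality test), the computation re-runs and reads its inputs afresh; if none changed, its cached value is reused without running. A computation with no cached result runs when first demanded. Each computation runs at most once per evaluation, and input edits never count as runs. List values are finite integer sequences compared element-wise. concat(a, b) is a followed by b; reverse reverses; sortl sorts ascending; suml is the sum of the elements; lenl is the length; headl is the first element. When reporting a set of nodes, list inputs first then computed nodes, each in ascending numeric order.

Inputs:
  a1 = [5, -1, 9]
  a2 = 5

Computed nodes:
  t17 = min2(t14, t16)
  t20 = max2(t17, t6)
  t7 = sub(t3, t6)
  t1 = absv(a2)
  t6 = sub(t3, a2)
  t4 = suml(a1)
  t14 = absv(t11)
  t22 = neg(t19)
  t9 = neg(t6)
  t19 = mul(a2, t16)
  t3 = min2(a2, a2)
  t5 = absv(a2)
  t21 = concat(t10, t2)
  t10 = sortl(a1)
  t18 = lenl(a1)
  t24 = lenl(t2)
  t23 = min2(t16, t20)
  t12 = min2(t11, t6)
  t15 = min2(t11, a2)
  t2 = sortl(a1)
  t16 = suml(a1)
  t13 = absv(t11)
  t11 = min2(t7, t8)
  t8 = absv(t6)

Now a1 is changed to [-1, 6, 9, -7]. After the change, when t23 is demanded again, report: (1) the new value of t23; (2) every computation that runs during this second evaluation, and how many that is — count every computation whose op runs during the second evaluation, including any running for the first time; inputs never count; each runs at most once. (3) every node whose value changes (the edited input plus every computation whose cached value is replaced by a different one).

New value of t23: 0.
Computations that run: t16, t17, t23 — 3 in total.
Values that change: a1, t16.
Key observation: the cutoff stops propagation at t20 — its inputs' values are unchanged, so it reuses its cache.

First evaluation (everything demanded from the output):
  t3 = min2(5, 5) = 5
  t6 = sub(5, 5) = 0
  t7 = sub(5, 0) = 5
  t8 = absv(0) = 0
  t11 = min2(5, 0) = 0
  t14 = absv(0) = 0
  t16 = suml([5, -1, 9]) = 13
  t17 = min2(0, 13) = 0
  t20 = max2(0, 0) = 0
  t23 = min2(13, 0) = 0

Propagation after the edit:
  t16: runs — a1 [5, -1, 9]->[-1, 6, 9, -7]; result 7.
  t17: runs — t16 13->7; result 0 (same value as before).
  t20: checked — values it read are unchanged (t17 unchanged, t6 unchanged); reused cached 0 without running.
  t23: runs — t16 13->7; result 0 (same value as before).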